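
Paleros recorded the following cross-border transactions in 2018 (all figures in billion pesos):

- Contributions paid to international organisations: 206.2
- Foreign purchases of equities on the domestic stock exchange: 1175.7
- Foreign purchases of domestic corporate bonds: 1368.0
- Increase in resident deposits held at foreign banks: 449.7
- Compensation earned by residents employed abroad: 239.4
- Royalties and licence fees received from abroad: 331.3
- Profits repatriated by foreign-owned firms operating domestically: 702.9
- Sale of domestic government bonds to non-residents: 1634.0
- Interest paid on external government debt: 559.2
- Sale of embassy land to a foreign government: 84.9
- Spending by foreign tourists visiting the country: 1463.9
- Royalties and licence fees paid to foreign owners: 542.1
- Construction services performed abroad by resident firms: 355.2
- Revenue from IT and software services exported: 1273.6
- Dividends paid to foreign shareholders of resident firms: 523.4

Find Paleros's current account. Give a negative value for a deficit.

1129.6

Services: 331.3 + 1463.9 + 1273.6 - 542.1 + 355.2 = 2881.9
Primary income: -523.4 + 239.4 - 559.2 - 702.9 = -1546.1
Secondary income: -206.2
Current account = 2881.9 + (-1546.1) + (-206.2) = 1129.6
(Excluded from the current account — financial account: foreign purchases of equities on the domestic stock exchange 1175.7, foreign purchases of domestic corporate bonds 1368.0, increase in resident deposits held at foreign banks 449.7, sale of domestic government bonds to non-residents 1634.0; capital account: sale of embassy land to a foreign government 84.9.)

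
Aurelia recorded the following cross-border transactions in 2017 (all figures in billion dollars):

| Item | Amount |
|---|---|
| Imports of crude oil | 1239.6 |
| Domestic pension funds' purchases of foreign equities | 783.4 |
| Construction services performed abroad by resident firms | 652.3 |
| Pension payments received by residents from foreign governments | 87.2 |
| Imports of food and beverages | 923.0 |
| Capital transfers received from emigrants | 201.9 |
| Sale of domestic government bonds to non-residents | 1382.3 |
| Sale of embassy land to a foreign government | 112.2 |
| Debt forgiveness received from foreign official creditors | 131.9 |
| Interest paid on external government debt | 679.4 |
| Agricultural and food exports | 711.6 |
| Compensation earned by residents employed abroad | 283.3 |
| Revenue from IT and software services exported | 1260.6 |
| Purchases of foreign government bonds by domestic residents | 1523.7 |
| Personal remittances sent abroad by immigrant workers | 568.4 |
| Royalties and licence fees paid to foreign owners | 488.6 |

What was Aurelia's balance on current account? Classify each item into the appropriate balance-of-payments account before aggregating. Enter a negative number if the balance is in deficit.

Goods: 711.6 - 923.0 - 1239.6 = -1451.0
Services: 652.3 - 488.6 + 1260.6 = 1424.3
Primary income: -679.4 + 283.3 = -396.1
Secondary income: -568.4 + 87.2 = -481.2
Current account = (-1451.0) + 1424.3 + (-396.1) + (-481.2) = -904.0
(Excluded from the current account — financial account: domestic pension funds' purchases of foreign equities 783.4, sale of domestic government bonds to non-residents 1382.3, purchases of foreign government bonds by domestic residents 1523.7; capital account: capital transfers received from emigrants 201.9, sale of embassy land to a foreign government 112.2, debt forgiveness received from foreign official creditors 131.9.)

-904.0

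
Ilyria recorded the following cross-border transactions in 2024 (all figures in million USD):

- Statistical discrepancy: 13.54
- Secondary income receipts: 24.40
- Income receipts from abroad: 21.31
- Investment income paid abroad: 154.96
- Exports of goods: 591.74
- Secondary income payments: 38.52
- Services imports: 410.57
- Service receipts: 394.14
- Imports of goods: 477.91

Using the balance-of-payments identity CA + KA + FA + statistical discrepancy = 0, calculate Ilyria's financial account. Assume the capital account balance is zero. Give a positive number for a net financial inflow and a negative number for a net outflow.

36.83

Goods balance = 591.74 - 477.91 = 113.83
Services balance = 394.14 - 410.57 = -16.43
Trade balance (goods + services) = 113.83 + (-16.43) = 97.40
Net primary income = 21.31 - 154.96 = -133.65
Net secondary income = 24.40 - 38.52 = -14.12
Current account = 97.40 + (-133.65) + (-14.12) = -50.37
Financial account = -(-50.37 + 13.54) = 36.83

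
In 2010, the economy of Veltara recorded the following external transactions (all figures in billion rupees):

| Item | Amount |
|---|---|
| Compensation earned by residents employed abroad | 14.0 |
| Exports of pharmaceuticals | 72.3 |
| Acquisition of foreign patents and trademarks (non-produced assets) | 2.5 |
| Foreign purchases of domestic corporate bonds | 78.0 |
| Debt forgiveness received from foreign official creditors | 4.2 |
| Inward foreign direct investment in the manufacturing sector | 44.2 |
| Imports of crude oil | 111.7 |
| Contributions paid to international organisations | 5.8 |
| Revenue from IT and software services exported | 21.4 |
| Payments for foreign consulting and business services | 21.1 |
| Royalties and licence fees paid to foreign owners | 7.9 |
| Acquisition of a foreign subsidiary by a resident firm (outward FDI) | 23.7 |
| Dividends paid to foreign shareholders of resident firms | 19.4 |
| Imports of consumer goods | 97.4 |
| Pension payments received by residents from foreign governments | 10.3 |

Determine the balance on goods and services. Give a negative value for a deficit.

Goods: -111.7 + 72.3 - 97.4 = -136.8
Services: -7.9 - 21.1 + 21.4 = -7.6
Trade balance = -136.8 + (-7.6) = -144.4
(Excluded from the trade balance — primary income: compensation earned by residents employed abroad 14.0, dividends paid to foreign shareholders of resident firms 19.4; capital account: acquisition of foreign patents and trademarks (non-produced assets) 2.5, debt forgiveness received from foreign official creditors 4.2; financial account: foreign purchases of domestic corporate bonds 78.0, inward foreign direct investment in the manufacturing sector 44.2, acquisition of a foreign subsidiary by a resident firm (outward FDI) 23.7; secondary income: contributions paid to international organisations 5.8, pension payments received by residents from foreign governments 10.3.)

-144.4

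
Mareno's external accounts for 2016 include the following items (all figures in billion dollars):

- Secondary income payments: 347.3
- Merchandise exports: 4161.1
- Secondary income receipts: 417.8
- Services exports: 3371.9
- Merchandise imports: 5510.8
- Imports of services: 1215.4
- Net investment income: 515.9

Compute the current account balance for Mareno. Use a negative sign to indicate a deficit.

1393.2

Goods balance = 4161.1 - 5510.8 = -1349.7
Services balance = 3371.9 - 1215.4 = 2156.5
Trade balance (goods + services) = -1349.7 + 2156.5 = 806.8
Net primary income = 515.9
Net secondary income = 417.8 - 347.3 = 70.5
Current account = 806.8 + 515.9 + 70.5 = 1393.2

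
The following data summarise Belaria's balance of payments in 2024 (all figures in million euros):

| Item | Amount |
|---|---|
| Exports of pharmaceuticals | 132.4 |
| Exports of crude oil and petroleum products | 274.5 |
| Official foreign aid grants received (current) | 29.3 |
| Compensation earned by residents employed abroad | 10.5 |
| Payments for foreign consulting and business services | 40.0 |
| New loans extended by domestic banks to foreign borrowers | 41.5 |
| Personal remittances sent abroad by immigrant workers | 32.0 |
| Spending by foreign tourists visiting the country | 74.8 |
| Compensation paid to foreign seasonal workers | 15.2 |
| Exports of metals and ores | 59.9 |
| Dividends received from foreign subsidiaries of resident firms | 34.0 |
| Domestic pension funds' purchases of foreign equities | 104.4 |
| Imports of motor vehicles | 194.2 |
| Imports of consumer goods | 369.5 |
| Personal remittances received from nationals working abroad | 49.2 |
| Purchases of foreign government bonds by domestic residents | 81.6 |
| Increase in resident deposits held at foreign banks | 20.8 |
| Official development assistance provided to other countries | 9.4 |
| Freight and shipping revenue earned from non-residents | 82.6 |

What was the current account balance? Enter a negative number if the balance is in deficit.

86.9

Goods: -369.5 - 194.2 + 59.9 + 274.5 + 132.4 = -96.9
Services: 82.6 + 74.8 - 40.0 = 117.4
Primary income: -15.2 + 10.5 + 34.0 = 29.3
Secondary income: -9.4 + 49.2 + 29.3 - 32.0 = 37.1
Current account = (-96.9) + 117.4 + 29.3 + 37.1 = 86.9
(Excluded from the current account — financial account: new loans extended by domestic banks to foreign borrowers 41.5, domestic pension funds' purchases of foreign equities 104.4, purchases of foreign government bonds by domestic residents 81.6, increase in resident deposits held at foreign banks 20.8.)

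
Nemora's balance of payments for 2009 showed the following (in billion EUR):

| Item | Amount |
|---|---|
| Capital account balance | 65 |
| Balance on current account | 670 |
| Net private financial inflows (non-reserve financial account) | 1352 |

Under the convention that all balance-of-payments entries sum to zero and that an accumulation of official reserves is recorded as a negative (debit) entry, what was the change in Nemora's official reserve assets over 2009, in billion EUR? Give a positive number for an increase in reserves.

Official reserve transactions balance = -(670 + 65 + 1352) = -2087
An accumulation of reserves is recorded as a debit (negative entry), so the change in the stock of reserves is the negative of that balance.
Change in official reserves = -(-2087) = 2087

2087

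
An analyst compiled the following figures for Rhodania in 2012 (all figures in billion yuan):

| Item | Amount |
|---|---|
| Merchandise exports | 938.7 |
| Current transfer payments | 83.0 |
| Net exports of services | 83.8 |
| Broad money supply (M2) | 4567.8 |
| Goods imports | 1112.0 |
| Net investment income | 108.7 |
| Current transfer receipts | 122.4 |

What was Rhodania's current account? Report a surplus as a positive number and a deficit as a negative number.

Goods balance = 938.7 - 1112.0 = -173.3
Services balance = 83.8
Trade balance (goods + services) = -173.3 + 83.8 = -89.5
Net primary income = 108.7
Net secondary income = 122.4 - 83.0 = 39.4
Current account = -89.5 + 108.7 + 39.4 = 58.6

58.6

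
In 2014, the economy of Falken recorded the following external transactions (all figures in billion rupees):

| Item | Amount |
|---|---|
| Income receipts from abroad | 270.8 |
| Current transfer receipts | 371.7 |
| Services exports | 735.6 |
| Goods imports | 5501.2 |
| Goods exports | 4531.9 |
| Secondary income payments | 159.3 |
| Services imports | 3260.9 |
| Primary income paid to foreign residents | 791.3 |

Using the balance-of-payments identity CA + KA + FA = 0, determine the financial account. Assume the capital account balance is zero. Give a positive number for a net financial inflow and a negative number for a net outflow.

Goods balance = 4531.9 - 5501.2 = -969.3
Services balance = 735.6 - 3260.9 = -2525.3
Trade balance (goods + services) = -969.3 + (-2525.3) = -3494.6
Net primary income = 270.8 - 791.3 = -520.5
Net secondary income = 371.7 - 159.3 = 212.4
Current account = -3494.6 + (-520.5) + 212.4 = -3802.7
Financial account = -(-3802.7) = 3802.7

3802.7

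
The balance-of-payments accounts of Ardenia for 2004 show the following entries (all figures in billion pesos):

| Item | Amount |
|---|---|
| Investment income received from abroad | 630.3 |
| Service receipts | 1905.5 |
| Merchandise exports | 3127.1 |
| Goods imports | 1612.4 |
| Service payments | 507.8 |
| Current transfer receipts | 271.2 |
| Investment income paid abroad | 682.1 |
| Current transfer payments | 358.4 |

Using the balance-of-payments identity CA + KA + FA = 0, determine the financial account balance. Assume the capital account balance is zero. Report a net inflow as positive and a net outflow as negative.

Goods balance = 3127.1 - 1612.4 = 1514.7
Services balance = 1905.5 - 507.8 = 1397.7
Trade balance (goods + services) = 1514.7 + 1397.7 = 2912.4
Net primary income = 630.3 - 682.1 = -51.8
Net secondary income = 271.2 - 358.4 = -87.2
Current account = 2912.4 + (-51.8) + (-87.2) = 2773.4
Financial account = -(2773.4) = -2773.4

-2773.4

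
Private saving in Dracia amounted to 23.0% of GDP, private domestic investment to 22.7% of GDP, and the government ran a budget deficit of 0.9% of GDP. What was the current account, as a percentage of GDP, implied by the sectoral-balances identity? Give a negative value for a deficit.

-0.6

By the sectoral-balances identity, CA = (S_private - I) + (T - G).
Private balance = 23.0 - 22.7 = 0.3
Government balance (T - G) = -0.9
CA = 0.3 + (-0.9) = -0.6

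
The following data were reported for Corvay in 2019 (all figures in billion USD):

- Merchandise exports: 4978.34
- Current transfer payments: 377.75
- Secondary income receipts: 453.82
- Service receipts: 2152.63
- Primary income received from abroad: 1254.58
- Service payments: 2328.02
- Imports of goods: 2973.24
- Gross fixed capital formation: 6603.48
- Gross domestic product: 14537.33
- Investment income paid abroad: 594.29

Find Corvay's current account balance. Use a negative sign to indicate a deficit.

2566.07

Goods balance = 4978.34 - 2973.24 = 2005.10
Services balance = 2152.63 - 2328.02 = -175.39
Trade balance (goods + services) = 2005.10 + (-175.39) = 1829.71
Net primary income = 1254.58 - 594.29 = 660.29
Net secondary income = 453.82 - 377.75 = 76.07
Current account = 1829.71 + 660.29 + 76.07 = 2566.07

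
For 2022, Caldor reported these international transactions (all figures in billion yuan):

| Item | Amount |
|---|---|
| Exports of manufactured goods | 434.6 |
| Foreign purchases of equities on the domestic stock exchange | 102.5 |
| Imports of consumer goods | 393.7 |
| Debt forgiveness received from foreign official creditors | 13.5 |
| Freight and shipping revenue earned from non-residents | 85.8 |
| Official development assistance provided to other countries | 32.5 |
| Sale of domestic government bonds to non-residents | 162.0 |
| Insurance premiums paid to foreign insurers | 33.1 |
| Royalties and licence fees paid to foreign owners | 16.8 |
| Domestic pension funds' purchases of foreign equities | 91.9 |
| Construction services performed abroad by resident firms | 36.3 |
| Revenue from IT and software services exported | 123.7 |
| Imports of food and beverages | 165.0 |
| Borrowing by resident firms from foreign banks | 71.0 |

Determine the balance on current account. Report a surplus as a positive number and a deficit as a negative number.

Goods: 434.6 - 165.0 - 393.7 = -124.1
Services: 36.3 + 123.7 + 85.8 - 16.8 - 33.1 = 195.9
Secondary income: -32.5
Current account = (-124.1) + 195.9 + (-32.5) = 39.3
(Excluded from the current account — financial account: foreign purchases of equities on the domestic stock exchange 102.5, sale of domestic government bonds to non-residents 162.0, domestic pension funds' purchases of foreign equities 91.9, borrowing by resident firms from foreign banks 71.0; capital account: debt forgiveness received from foreign official creditors 13.5.)

39.3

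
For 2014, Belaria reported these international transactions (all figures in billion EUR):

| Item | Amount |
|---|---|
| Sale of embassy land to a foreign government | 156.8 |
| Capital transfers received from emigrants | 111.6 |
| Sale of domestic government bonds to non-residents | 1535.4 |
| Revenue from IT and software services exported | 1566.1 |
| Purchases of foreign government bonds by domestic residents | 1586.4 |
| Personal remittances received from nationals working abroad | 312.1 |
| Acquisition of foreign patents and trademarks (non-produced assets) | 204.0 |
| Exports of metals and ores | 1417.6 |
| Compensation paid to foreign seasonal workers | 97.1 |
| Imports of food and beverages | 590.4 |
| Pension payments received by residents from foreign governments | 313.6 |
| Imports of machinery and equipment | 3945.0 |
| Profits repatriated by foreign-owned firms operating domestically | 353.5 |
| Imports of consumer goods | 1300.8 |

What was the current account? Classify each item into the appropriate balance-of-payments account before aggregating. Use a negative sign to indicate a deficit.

Goods: -590.4 - 1300.8 - 3945.0 + 1417.6 = -4418.6
Services: 1566.1
Primary income: -353.5 - 97.1 = -450.6
Secondary income: 312.1 + 313.6 = 625.7
Current account = (-4418.6) + 1566.1 + (-450.6) + 625.7 = -2677.4
(Excluded from the current account — capital account: sale of embassy land to a foreign government 156.8, capital transfers received from emigrants 111.6, acquisition of foreign patents and trademarks (non-produced assets) 204.0; financial account: sale of domestic government bonds to non-residents 1535.4, purchases of foreign government bonds by domestic residents 1586.4.)

-2677.4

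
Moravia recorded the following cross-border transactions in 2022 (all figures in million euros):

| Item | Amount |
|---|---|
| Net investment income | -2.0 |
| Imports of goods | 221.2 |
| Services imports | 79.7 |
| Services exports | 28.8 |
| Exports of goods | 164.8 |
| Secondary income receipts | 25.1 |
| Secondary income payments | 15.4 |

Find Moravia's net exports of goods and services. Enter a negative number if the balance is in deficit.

Goods balance = 164.8 - 221.2 = -56.4
Services balance = 28.8 - 79.7 = -50.9
Trade balance (goods + services) = -56.4 + (-50.9) = -107.3

-107.3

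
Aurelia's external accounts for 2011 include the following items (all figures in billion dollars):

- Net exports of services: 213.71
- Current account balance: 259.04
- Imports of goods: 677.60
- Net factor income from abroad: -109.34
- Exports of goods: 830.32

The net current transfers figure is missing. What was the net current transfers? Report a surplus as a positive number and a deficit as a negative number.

Current account = goods balance + services balance + net primary income + net secondary income
Sum of the known components = 257.09
Net current transfers = CA - (known components) = 259.04 - 257.09 = 1.95

1.95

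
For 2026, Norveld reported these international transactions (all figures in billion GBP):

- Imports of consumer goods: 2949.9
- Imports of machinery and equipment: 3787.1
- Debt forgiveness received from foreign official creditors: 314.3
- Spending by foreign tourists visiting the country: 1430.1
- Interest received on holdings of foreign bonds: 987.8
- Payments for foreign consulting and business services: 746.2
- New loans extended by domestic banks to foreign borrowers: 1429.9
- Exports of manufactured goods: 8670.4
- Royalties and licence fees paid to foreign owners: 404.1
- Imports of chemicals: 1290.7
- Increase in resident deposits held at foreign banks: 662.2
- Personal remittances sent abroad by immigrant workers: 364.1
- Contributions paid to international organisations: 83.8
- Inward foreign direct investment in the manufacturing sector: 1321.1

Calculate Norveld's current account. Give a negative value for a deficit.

Goods: 8670.4 - 2949.9 - 1290.7 - 3787.1 = 642.7
Services: 1430.1 - 746.2 - 404.1 = 279.8
Primary income: 987.8
Secondary income: -83.8 - 364.1 = -447.9
Current account = 642.7 + 279.8 + 987.8 + (-447.9) = 1462.4
(Excluded from the current account — capital account: debt forgiveness received from foreign official creditors 314.3; financial account: new loans extended by domestic banks to foreign borrowers 1429.9, increase in resident deposits held at foreign banks 662.2, inward foreign direct investment in the manufacturing sector 1321.1.)

1462.4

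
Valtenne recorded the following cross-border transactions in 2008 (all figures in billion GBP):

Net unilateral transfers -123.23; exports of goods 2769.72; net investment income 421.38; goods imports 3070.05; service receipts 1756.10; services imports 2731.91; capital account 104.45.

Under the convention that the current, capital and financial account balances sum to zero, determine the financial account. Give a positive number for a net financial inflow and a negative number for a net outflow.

Goods balance = 2769.72 - 3070.05 = -300.33
Services balance = 1756.10 - 2731.91 = -975.81
Trade balance (goods + services) = -300.33 + (-975.81) = -1276.14
Net primary income = 421.38
Net secondary income = -123.23
Current account = -1276.14 + 421.38 + (-123.23) = -977.99
Financial account = -(-977.99 + 104.45) = 873.54

873.54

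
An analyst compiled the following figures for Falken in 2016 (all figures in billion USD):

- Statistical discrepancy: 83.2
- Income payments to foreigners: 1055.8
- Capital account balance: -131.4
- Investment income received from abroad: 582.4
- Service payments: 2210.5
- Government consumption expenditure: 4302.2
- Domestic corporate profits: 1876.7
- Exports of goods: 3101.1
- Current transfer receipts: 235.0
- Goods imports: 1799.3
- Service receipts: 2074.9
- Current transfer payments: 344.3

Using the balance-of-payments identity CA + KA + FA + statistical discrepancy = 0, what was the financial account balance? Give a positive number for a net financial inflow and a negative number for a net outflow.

Goods balance = 3101.1 - 1799.3 = 1301.8
Services balance = 2074.9 - 2210.5 = -135.6
Trade balance (goods + services) = 1301.8 + (-135.6) = 1166.2
Net primary income = 582.4 - 1055.8 = -473.4
Net secondary income = 235.0 - 344.3 = -109.3
Current account = 1166.2 + (-473.4) + (-109.3) = 583.5
Financial account = -(583.5 + (-131.4) + 83.2) = -535.3

-535.3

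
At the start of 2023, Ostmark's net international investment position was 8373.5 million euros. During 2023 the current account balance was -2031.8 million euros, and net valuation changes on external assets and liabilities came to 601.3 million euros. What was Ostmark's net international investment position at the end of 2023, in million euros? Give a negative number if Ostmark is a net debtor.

6943.0

Change in NIIP = current account + net valuation change = -2031.8 + 601.3 = -1430.5
End-of-year NIIP = 8373.5 + (-1430.5) = 6943.0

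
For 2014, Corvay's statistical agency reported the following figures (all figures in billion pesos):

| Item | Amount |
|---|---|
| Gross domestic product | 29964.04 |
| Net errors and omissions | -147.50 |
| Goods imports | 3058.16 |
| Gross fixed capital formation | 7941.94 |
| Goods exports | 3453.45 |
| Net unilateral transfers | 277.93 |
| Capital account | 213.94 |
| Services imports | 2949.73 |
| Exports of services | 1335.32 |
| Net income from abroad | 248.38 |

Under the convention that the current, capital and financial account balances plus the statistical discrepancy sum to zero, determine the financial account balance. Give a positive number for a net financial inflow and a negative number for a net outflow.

626.37

Goods balance = 3453.45 - 3058.16 = 395.29
Services balance = 1335.32 - 2949.73 = -1614.41
Trade balance (goods + services) = 395.29 + (-1614.41) = -1219.12
Net primary income = 248.38
Net secondary income = 277.93
Current account = -1219.12 + 248.38 + 277.93 = -692.81
Financial account = -(-692.81 + 213.94 + (-147.50)) = 626.37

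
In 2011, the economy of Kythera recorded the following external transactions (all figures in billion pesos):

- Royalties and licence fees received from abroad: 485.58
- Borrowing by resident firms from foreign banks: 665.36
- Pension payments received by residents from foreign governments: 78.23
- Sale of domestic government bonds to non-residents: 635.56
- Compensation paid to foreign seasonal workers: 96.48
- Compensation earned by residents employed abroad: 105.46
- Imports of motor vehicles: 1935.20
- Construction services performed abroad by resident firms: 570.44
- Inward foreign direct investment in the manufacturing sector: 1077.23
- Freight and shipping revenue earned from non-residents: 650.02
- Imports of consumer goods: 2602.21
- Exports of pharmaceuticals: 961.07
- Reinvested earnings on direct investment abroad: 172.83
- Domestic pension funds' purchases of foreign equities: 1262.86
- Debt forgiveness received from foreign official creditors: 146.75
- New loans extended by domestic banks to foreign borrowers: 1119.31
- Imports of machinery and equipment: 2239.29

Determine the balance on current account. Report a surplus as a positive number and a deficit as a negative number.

-3849.55

Goods: -1935.20 + 961.07 - 2239.29 - 2602.21 = -5815.63
Services: 485.58 + 570.44 + 650.02 = 1706.04
Primary income: 105.46 - 96.48 + 172.83 = 181.81
Secondary income: 78.23
Current account = (-5815.63) + 1706.04 + 181.81 + 78.23 = -3849.55
(Excluded from the current account — financial account: borrowing by resident firms from foreign banks 665.36, sale of domestic government bonds to non-residents 635.56, inward foreign direct investment in the manufacturing sector 1077.23, domestic pension funds' purchases of foreign equities 1262.86, new loans extended by domestic banks to foreign borrowers 1119.31; capital account: debt forgiveness received from foreign official creditors 146.75.)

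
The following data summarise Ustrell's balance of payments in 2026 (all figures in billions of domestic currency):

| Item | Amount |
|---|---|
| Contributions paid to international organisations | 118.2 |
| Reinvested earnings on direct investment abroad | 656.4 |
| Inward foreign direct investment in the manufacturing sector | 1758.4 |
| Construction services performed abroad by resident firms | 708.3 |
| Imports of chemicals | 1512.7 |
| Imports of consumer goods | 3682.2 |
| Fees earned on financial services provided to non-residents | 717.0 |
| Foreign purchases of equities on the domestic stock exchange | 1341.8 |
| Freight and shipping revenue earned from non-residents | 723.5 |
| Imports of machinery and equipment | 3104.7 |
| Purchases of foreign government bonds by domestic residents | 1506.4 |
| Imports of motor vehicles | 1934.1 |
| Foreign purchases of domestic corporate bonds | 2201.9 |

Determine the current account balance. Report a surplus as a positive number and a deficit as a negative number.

-7546.7

Goods: -1512.7 - 3682.2 - 3104.7 - 1934.1 = -10233.7
Services: 708.3 + 717.0 + 723.5 = 2148.8
Primary income: 656.4
Secondary income: -118.2
Current account = (-10233.7) + 2148.8 + 656.4 + (-118.2) = -7546.7
(Excluded from the current account — financial account: inward foreign direct investment in the manufacturing sector 1758.4, foreign purchases of equities on the domestic stock exchange 1341.8, purchases of foreign government bonds by domestic residents 1506.4, foreign purchases of domestic corporate bonds 2201.9.)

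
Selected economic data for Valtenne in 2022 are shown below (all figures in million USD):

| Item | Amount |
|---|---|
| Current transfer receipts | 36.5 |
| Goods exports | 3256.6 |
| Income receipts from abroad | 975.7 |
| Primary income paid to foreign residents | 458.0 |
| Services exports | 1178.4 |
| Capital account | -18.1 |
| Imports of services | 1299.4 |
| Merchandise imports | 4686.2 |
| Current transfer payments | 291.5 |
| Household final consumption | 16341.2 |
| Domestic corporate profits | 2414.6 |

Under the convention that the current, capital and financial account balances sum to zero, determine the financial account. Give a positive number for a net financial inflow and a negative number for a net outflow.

Goods balance = 3256.6 - 4686.2 = -1429.6
Services balance = 1178.4 - 1299.4 = -121.0
Trade balance (goods + services) = -1429.6 + (-121.0) = -1550.6
Net primary income = 975.7 - 458.0 = 517.7
Net secondary income = 36.5 - 291.5 = -255.0
Current account = -1550.6 + 517.7 + (-255.0) = -1287.9
Financial account = -(-1287.9 + (-18.1)) = 1306.0

1306.0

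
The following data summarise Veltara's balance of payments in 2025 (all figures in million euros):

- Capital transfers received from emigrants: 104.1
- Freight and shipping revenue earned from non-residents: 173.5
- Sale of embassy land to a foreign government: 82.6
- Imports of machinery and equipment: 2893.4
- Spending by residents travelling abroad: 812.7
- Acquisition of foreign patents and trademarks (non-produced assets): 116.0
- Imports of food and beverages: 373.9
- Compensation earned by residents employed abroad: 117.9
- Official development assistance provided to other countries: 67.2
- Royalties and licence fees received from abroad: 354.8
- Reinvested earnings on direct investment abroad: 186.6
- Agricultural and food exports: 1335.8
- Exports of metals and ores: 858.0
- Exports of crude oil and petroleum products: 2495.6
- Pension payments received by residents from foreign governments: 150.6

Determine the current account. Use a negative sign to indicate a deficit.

1525.6

Goods: -2893.4 + 1335.8 + 858.0 - 373.9 + 2495.6 = 1422.1
Services: -812.7 + 354.8 + 173.5 = -284.4
Primary income: 117.9 + 186.6 = 304.5
Secondary income: 150.6 - 67.2 = 83.4
Current account = 1422.1 + (-284.4) + 304.5 + 83.4 = 1525.6
(Excluded from the current account — capital account: capital transfers received from emigrants 104.1, sale of embassy land to a foreign government 82.6, acquisition of foreign patents and trademarks (non-produced assets) 116.0.)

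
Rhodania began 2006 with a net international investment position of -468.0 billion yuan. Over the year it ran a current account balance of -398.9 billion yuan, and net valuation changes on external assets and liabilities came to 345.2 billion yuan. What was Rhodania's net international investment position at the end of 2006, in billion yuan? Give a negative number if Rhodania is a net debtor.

Change in NIIP = current account + net valuation change = -398.9 + 345.2 = -53.7
End-of-year NIIP = -468.0 + (-53.7) = -521.7

-521.7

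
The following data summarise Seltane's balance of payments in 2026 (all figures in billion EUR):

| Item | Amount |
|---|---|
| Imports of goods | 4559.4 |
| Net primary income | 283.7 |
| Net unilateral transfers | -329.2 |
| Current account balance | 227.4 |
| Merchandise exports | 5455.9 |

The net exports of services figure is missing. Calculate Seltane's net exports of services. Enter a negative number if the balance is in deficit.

-623.6

Current account = goods balance + services balance + net primary income + net secondary income
Sum of the known components = 851.0
Net exports of services = CA - (known components) = 227.4 - 851.0 = -623.6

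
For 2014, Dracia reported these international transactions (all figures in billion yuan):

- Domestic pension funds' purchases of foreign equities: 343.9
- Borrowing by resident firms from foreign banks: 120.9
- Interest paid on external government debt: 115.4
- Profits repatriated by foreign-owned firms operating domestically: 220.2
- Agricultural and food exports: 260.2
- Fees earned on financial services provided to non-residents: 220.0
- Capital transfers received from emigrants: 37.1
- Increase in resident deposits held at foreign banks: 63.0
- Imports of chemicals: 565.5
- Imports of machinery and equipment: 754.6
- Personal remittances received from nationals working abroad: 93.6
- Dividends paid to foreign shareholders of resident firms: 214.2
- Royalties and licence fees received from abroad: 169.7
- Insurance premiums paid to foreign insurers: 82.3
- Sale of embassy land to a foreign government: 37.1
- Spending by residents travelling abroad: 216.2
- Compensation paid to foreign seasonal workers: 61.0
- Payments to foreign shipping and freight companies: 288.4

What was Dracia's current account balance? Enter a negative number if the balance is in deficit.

Goods: -565.5 - 754.6 + 260.2 = -1059.9
Services: -82.3 + 220.0 - 288.4 + 169.7 - 216.2 = -197.2
Primary income: -115.4 - 220.2 - 214.2 - 61.0 = -610.8
Secondary income: 93.6
Current account = (-1059.9) + (-197.2) + (-610.8) + 93.6 = -1774.3
(Excluded from the current account — financial account: domestic pension funds' purchases of foreign equities 343.9, borrowing by resident firms from foreign banks 120.9, increase in resident deposits held at foreign banks 63.0; capital account: capital transfers received from emigrants 37.1, sale of embassy land to a foreign government 37.1.)

-1774.3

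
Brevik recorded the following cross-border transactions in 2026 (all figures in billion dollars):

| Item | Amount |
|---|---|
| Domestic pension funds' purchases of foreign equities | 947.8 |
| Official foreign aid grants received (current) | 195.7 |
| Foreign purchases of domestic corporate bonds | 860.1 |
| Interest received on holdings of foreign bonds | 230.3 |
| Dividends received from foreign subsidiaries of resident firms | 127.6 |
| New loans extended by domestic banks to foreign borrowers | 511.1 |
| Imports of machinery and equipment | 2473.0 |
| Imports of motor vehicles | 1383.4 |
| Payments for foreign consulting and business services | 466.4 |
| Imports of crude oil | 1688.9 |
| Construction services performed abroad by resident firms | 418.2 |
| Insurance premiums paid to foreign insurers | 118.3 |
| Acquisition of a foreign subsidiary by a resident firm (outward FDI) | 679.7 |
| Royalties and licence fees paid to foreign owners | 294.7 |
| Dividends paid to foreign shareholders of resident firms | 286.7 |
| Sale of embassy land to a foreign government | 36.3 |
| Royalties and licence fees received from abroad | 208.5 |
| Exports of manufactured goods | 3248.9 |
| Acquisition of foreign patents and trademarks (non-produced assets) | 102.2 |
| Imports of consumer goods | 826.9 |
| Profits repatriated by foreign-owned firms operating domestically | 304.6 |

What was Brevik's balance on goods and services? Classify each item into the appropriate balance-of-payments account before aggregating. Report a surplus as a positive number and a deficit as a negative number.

-3376.0

Goods: 3248.9 - 1383.4 - 826.9 - 1688.9 - 2473.0 = -3123.3
Services: 418.2 - 294.7 + 208.5 - 118.3 - 466.4 = -252.7
Trade balance = -3123.3 + (-252.7) = -3376.0
(Excluded from the trade balance — financial account: domestic pension funds' purchases of foreign equities 947.8, foreign purchases of domestic corporate bonds 860.1, new loans extended by domestic banks to foreign borrowers 511.1, acquisition of a foreign subsidiary by a resident firm (outward FDI) 679.7; secondary income: official foreign aid grants received (current) 195.7; primary income: interest received on holdings of foreign bonds 230.3, dividends received from foreign subsidiaries of resident firms 127.6, dividends paid to foreign shareholders of resident firms 286.7, profits repatriated by foreign-owned firms operating domestically 304.6; capital account: sale of embassy land to a foreign government 36.3, acquisition of foreign patents and trademarks (non-produced assets) 102.2.)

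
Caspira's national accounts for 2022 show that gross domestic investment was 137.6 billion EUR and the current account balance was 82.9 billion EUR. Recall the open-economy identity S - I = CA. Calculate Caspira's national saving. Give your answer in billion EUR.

220.5

S - I = CA (net lending to the rest of the world).
S = I + CA = 137.6 + 82.9 = 220.5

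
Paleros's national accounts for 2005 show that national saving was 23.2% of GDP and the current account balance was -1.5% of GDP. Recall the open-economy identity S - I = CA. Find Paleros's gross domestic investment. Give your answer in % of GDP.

S - I = CA (net lending to the rest of the world).
I = S - CA = 23.2 - (-1.5) = 24.7

24.7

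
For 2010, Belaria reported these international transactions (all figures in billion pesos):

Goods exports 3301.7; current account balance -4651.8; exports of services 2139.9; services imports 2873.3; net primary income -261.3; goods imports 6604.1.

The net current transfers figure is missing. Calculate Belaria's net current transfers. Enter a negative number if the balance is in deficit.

Current account = goods balance + services balance + net primary income + net secondary income
Sum of the known components = -4297.1
Net current transfers = CA - (known components) = -4651.8 - (-4297.1) = -354.7

-354.7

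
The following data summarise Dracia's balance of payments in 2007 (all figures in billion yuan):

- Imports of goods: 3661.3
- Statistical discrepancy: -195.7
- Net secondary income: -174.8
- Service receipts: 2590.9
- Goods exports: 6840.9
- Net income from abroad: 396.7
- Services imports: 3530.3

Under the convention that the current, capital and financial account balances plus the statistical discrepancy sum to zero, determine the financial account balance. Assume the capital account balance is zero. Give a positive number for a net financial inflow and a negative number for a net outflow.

Goods balance = 6840.9 - 3661.3 = 3179.6
Services balance = 2590.9 - 3530.3 = -939.4
Trade balance (goods + services) = 3179.6 + (-939.4) = 2240.2
Net primary income = 396.7
Net secondary income = -174.8
Current account = 2240.2 + 396.7 + (-174.8) = 2462.1
Financial account = -(2462.1 + (-195.7)) = -2266.4

-2266.4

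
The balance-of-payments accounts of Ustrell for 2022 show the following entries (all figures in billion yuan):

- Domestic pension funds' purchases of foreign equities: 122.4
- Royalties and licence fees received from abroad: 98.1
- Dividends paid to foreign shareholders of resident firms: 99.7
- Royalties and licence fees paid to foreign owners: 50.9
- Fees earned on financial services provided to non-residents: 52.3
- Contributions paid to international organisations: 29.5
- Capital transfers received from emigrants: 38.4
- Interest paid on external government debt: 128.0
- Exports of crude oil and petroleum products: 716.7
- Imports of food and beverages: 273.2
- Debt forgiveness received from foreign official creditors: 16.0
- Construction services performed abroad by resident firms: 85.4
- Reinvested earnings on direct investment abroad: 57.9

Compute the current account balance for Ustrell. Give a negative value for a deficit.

Goods: 716.7 - 273.2 = 443.5
Services: 98.1 + 85.4 - 50.9 + 52.3 = 184.9
Primary income: -128.0 + 57.9 - 99.7 = -169.8
Secondary income: -29.5
Current account = 443.5 + 184.9 + (-169.8) + (-29.5) = 429.1
(Excluded from the current account — financial account: domestic pension funds' purchases of foreign equities 122.4; capital account: capital transfers received from emigrants 38.4, debt forgiveness received from foreign official creditors 16.0.)

429.1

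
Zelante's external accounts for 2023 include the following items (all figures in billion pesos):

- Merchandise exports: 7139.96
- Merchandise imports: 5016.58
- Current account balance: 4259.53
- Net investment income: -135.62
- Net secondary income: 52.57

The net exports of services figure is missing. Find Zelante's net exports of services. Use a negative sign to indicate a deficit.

2219.20

Current account = goods balance + services balance + net primary income + net secondary income
Sum of the known components = 2040.33
Net exports of services = CA - (known components) = 4259.53 - 2040.33 = 2219.20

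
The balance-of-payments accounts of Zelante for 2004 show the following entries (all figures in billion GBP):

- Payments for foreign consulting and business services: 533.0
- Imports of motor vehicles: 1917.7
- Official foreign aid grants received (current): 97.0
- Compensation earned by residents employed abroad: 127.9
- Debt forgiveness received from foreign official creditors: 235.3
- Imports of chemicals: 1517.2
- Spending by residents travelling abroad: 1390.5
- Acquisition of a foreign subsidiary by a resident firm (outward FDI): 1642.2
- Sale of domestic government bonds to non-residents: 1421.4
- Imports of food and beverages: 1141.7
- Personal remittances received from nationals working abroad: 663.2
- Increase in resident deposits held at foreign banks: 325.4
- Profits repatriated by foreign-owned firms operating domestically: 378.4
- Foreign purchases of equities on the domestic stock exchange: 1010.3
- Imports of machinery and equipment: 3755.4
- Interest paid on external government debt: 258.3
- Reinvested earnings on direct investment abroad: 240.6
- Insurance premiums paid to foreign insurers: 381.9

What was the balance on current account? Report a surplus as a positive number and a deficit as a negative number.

-10145.4

Goods: -1141.7 - 3755.4 - 1917.7 - 1517.2 = -8332.0
Services: -533.0 - 1390.5 - 381.9 = -2305.4
Primary income: 127.9 - 378.4 + 240.6 - 258.3 = -268.2
Secondary income: 663.2 + 97.0 = 760.2
Current account = (-8332.0) + (-2305.4) + (-268.2) + 760.2 = -10145.4
(Excluded from the current account — capital account: debt forgiveness received from foreign official creditors 235.3; financial account: acquisition of a foreign subsidiary by a resident firm (outward FDI) 1642.2, sale of domestic government bonds to non-residents 1421.4, increase in resident deposits held at foreign banks 325.4, foreign purchases of equities on the domestic stock exchange 1010.3.)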